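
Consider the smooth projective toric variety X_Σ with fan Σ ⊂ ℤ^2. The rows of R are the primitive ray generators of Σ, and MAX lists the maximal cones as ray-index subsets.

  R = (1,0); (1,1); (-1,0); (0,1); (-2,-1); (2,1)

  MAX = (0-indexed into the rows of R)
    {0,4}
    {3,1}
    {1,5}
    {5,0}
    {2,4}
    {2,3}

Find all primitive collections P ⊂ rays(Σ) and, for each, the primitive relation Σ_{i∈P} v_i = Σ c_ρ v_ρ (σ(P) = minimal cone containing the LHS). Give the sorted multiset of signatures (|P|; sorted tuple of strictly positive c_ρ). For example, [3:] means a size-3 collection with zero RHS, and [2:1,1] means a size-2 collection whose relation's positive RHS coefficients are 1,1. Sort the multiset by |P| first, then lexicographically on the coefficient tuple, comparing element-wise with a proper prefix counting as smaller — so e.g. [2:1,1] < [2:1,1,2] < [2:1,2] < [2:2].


9 minimal non-faces of Δ(Σ) (on 6 rays):

  P={0,2}:  v_{0} + v_{2} = 0  ⇒ sig = [2:]
  P={4,5}:  v_{4} + v_{5} = 0  ⇒ sig = [2:]
  P={0,1}:  v_{0} + v_{1} = v_{5}  ⇒ sig = [2:1]
  P={0,3}:  v_{0} + v_{3} = v_{1}  ⇒ sig = [2:1]
  P={1,2}:  v_{1} + v_{2} = v_{3}  ⇒ sig = [2:1]
  P={1,4}:  v_{1} + v_{4} = v_{2}  ⇒ sig = [2:1]
  P={2,5}:  v_{2} + v_{5} = v_{1}  ⇒ sig = [2:1]
  P={3,4}:  v_{3} + v_{4} = 2·v_{2}  ⇒ sig = [2:2]
  P={3,5}:  v_{3} + v_{5} = 2·v_{1}  ⇒ sig = [2:2]

so the primitive-relation signature multiset is
{ [2:] ×2,  [2:1] ×5,  [2:2] ×2 }


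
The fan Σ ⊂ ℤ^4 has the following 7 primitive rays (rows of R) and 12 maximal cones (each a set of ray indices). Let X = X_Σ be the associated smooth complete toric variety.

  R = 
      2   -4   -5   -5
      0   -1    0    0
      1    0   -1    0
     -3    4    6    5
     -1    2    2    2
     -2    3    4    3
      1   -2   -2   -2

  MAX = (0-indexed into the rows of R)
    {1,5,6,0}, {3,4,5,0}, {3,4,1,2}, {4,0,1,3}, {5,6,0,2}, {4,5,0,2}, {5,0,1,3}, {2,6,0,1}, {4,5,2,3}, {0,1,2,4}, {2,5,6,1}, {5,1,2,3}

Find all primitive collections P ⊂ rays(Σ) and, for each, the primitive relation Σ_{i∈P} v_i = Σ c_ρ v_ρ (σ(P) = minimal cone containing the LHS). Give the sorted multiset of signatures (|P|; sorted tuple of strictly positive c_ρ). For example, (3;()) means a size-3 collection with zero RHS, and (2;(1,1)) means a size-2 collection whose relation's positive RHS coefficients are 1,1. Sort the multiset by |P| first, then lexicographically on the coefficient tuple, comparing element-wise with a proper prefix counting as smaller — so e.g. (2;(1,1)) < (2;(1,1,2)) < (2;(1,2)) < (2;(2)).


5 collections generate NE(X_Σ); each relation:

  P = {4,6}:  v_{4} + v_{6} = 0 ; sig = (2;())
  P = {3,6}:  v_{3} + v_{6} = v_{1} + v_{5} ; sig = (2;(1,1))
  P = {0,2,3}:  v_{0} + v_{2} + v_{3} = 0 ; sig = (3;())
  P = {1,4,5}:  v_{1} + v_{4} + v_{5} = v_{3} ; sig = (3;(1))
  P = {0,1,2,5}:  v_{0} + v_{1} + v_{2} + v_{5} = v_{6} ; sig = (4;(1))

Signatures (|P|; sorted positive RHS coefficients), sorted:
    |P|=2: 2 collections, coeffs (), (1,1)
    |P|=3: 2 collections, coeffs (), (1)
    |P|=4: 1 collection, coeffs (1)


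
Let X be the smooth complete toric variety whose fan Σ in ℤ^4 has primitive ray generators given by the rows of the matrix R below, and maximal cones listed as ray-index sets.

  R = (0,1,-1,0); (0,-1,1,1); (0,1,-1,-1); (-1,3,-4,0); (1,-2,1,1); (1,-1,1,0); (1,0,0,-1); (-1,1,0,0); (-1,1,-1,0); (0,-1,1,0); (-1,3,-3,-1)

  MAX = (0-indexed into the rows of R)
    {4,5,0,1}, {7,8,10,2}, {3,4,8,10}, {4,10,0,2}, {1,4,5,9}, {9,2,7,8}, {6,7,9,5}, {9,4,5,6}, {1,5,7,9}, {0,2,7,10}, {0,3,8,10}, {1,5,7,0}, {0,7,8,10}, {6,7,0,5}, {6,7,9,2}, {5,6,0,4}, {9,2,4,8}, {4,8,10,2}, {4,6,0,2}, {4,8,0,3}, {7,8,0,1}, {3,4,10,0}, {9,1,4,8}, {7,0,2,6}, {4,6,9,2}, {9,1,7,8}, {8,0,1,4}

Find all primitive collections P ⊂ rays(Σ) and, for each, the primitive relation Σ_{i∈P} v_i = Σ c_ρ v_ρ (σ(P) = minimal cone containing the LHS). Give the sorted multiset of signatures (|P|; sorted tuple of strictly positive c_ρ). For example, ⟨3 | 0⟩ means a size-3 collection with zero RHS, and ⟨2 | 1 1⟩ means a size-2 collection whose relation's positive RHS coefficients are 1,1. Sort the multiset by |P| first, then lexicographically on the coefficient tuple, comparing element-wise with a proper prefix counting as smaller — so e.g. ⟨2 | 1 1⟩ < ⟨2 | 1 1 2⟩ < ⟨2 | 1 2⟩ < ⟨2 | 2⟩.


Δ(Σ) — 11 vertices, 19 min non-faces:

  {0,9}:  v_{0} + v_{9} = 0  so sig = ⟨2 | 0⟩
  {1,2}:  v_{1} + v_{2} = 0  so sig = ⟨2 | 0⟩
  {5,8}:  v_{5} + v_{8} = 0  so sig = ⟨2 | 0⟩
  {1,6}:  v_{1} + v_{6} = v_{5}  so sig = ⟨2 | 1⟩
  {2,5}:  v_{2} + v_{5} = v_{6}  so sig = ⟨2 | 1⟩
  {4,7}:  v_{4} + v_{7} = v_{1}  so sig = ⟨2 | 1⟩
  {6,8}:  v_{6} + v_{8} = v_{2}  so sig = ⟨2 | 1⟩
  {1,10}:  v_{1} + v_{10} = v_{0} + v_{8}  so sig = ⟨2 | 1 1⟩
  {5,10}:  v_{5} + v_{10} = v_{0} + v_{2}  so sig = ⟨2 | 1 1⟩
  {9,10}:  v_{9} + v_{10} = v_{2} + v_{8}  so sig = ⟨2 | 1 1⟩
  {3,5}:  v_{3} + v_{5} = v_{0} + v_{4} + v_{10}  so sig = ⟨2 | 1 1 1⟩
  {3,9}:  v_{3} + v_{9} = v_{4} + v_{8} + v_{10}  so sig = ⟨2 | 1 1 1⟩
  {3,6}:  v_{3} + v_{6} = v_{0} + v_{2} + v_{4} + v_{10}  so sig = ⟨2 | 1 1 1 1⟩
  {2,3}:  v_{2} + v_{3} = v_{4} + 2·v_{10}  so sig = ⟨2 | 1 2⟩
  {6,10}:  v_{6} + v_{10} = v_{0} + 2·v_{2}  so sig = ⟨2 | 1 2⟩
  {1,3}:  v_{1} + v_{3} = 2·v_{0} + v_{4} + 2·v_{8}  so sig = ⟨2 | 1 2 2⟩
  {3,7}:  v_{3} + v_{7} = 2·v_{0} + 2·v_{8}  so sig = ⟨2 | 2 2⟩
  {0,2,8}:  v_{0} + v_{2} + v_{8} = v_{10}  so sig = ⟨3 | 1⟩
  {0,4,8,10}:  v_{0} + v_{4} + v_{8} + v_{10} = v_{3}  so sig = ⟨4 | 1⟩

Hence PRS(X_Σ) =
    ⟨2 | 0⟩
    ⟨2 | 0⟩
    ⟨2 | 0⟩
    ⟨2 | 1⟩
    ⟨2 | 1⟩
    ⟨2 | 1⟩
    ⟨2 | 1⟩
    ⟨2 | 1 1⟩
    ⟨2 | 1 1⟩
    ⟨2 | 1 1⟩
    ⟨2 | 1 1 1⟩
    ⟨2 | 1 1 1⟩
    ⟨2 | 1 1 1 1⟩
    ⟨2 | 1 2⟩
    ⟨2 | 1 2⟩
    ⟨2 | 1 2 2⟩
    ⟨2 | 2 2⟩
    ⟨3 | 1⟩
    ⟨4 | 1⟩


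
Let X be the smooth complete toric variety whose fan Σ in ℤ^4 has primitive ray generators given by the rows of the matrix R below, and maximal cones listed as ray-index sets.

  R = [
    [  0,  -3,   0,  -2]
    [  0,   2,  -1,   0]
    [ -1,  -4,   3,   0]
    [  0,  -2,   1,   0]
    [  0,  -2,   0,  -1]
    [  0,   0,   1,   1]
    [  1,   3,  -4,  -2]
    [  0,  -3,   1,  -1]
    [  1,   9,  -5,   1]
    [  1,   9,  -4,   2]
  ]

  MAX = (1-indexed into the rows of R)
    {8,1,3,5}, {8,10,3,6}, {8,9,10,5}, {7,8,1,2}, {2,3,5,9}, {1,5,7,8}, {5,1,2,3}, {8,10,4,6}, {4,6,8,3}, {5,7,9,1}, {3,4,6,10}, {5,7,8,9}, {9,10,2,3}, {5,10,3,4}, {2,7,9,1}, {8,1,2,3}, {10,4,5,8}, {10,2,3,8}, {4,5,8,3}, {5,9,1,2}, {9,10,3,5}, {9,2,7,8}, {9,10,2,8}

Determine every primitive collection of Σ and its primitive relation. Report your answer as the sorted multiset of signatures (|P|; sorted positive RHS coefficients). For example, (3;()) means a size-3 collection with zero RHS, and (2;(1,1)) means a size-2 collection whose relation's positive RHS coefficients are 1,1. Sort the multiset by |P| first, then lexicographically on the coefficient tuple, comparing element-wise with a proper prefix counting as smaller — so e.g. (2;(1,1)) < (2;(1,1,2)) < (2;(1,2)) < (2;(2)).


Σ has 20 primitive collections:

  {2,4}:  v_{2} + v_{4} = 0  →  sig = (2;())
  {1,6}:  v_{1} + v_{6} = v_{8}  →  sig = (2;(1))
  {5,6}:  v_{5} + v_{6} = v_{4}  →  sig = (2;(1))
  {6,9}:  v_{6} + v_{9} = v_{10}  →  sig = (2;(1))
  {1,4}:  v_{1} + v_{4} = v_{5} + v_{8}  →  sig = (2;(1,1))
  {1,10}:  v_{1} + v_{10} = v_{8} + v_{9}  →  sig = (2;(1,1))
  {3,7}:  v_{3} + v_{7} = v_{1} + v_{2}  →  sig = (2;(1,1))
  {4,9}:  v_{4} + v_{9} = v_{5} + v_{10}  →  sig = (2;(1,1))
  {2,6}:  v_{2} + v_{6} = v_{3} + v_{8} + v_{10}  →  sig = (2;(1,1,1))
  {4,7}:  v_{4} + v_{7} = v_{5} + 2·v_{8} + v_{9}  →  sig = (2;(1,1,2))
  {6,7}:  v_{6} + v_{7} = 2·v_{8} + v_{9}  →  sig = (2;(1,2))
  {7,10}:  v_{7} + v_{10} = 2·v_{8} + 2·v_{9}  →  sig = (2;(2,2))
  {1,8,9}:  v_{1} + v_{8} + v_{9} = v_{7}  →  sig = (3;(1))
  {2,5,8}:  v_{2} + v_{5} + v_{8} = v_{1}  →  sig = (3;(1))
  {2,5,10}:  v_{2} + v_{5} + v_{10} = v_{9}  →  sig = (3;(1))
  {3,8,9}:  v_{3} + v_{8} + v_{9} = v_{2}  →  sig = (3;(1))
  {1,3,9}:  v_{1} + v_{3} + v_{9} = 2·v_{2} + v_{5}  →  sig = (3;(1,2))
  {2,5,7}:  v_{2} + v_{5} + v_{7} = 2·v_{1} + v_{9}  →  sig = (3;(1,2))
  {3,5,8,10}:  v_{3} + v_{5} + v_{8} + v_{10} = 0  →  sig = (4;())
  {3,4,8,10}:  v_{3} + v_{4} + v_{8} + v_{10} = v_{6}  →  sig = (4;(1))

Hence PRS(X_Σ) =
    (2;())
    (2;(1))
    (2;(1))
    (2;(1))
    (2;(1,1))
    (2;(1,1))
    (2;(1,1))
    (2;(1,1))
    (2;(1,1,1))
    (2;(1,1,2))
    (2;(1,2))
    (2;(2,2))
    (3;(1))
    (3;(1))
    (3;(1))
    (3;(1))
    (3;(1,2))
    (3;(1,2))
    (4;())
    (4;(1))


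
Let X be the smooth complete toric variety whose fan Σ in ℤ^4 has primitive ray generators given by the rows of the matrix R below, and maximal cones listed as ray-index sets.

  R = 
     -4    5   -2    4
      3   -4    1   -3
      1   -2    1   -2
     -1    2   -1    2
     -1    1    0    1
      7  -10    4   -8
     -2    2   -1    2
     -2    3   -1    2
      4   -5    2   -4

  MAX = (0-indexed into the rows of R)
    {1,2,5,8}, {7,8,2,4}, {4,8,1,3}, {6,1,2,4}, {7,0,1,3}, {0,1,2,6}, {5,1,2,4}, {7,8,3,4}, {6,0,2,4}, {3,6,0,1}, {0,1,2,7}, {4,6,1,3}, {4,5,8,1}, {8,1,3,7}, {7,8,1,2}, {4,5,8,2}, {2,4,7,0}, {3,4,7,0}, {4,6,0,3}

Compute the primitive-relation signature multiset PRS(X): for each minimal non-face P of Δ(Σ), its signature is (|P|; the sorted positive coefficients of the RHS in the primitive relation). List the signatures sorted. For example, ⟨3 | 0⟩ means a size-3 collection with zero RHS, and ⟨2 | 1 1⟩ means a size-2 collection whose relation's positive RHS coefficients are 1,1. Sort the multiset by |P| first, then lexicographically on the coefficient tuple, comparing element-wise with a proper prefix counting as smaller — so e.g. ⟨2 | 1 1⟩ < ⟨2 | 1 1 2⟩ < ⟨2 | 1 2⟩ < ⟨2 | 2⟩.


11 collections generate NE(X_Σ); each relation:

  P={0,8}:  v_{0} + v_{8} = 0  →  sig = ⟨2 | 0⟩
  P={2,3}:  v_{2} + v_{3} = 0  →  sig = ⟨2 | 0⟩
  P={6,7}:  v_{6} + v_{7} = v_{0}  →  sig = ⟨2 | 1⟩
  P={5,7}:  v_{5} + v_{7} = v_{2} + v_{8}  →  sig = ⟨2 | 1 1⟩
  P={6,8}:  v_{6} + v_{8} = v_{1} + v_{4}  →  sig = ⟨2 | 1 1⟩
  P={0,5}:  v_{0} + v_{5} = v_{1} + v_{2} + v_{4}  →  sig = ⟨2 | 1 1 1⟩
  P={3,5}:  v_{3} + v_{5} = v_{1} + v_{4} + v_{8}  →  sig = ⟨2 | 1 1 1⟩
  P={5,6}:  v_{5} + v_{6} = 2·v_{1} + v_{2} + 2·v_{4}  →  sig = ⟨2 | 1 2 2⟩
  P={1,4,7}:  v_{1} + v_{4} + v_{7} = 0  →  sig = ⟨3 | 0⟩
  P={0,1,4}:  v_{0} + v_{1} + v_{4} = v_{6}  →  sig = ⟨3 | 1⟩
  P={1,2,4,8}:  v_{1} + v_{2} + v_{4} + v_{8} = v_{5}  →  sig = ⟨4 | 1⟩

so the primitive-relation signature multiset is
    ⟨2 | 0⟩
    ⟨2 | 0⟩
    ⟨2 | 1⟩
    ⟨2 | 1 1⟩
    ⟨2 | 1 1⟩
    ⟨2 | 1 1 1⟩
    ⟨2 | 1 1 1⟩
    ⟨2 | 1 2 2⟩
    ⟨3 | 0⟩
    ⟨3 | 1⟩
    ⟨4 | 1⟩


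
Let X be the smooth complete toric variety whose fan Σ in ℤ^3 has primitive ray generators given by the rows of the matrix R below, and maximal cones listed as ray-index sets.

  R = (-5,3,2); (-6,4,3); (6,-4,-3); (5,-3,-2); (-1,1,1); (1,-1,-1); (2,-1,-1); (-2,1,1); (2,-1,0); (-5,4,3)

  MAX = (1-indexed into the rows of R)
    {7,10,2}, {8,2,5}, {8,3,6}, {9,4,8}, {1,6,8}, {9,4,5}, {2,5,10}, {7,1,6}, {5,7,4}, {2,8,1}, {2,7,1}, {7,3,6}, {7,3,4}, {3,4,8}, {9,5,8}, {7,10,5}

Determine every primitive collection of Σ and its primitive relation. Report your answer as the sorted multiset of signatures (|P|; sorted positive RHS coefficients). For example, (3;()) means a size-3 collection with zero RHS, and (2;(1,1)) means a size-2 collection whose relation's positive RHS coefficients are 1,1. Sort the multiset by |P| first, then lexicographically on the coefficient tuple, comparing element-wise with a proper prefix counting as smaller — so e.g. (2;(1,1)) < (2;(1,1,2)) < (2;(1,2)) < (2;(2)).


Σ has 23 primitive collections:

  • {1,4}:  v_{1} + v_{4} = 0  ⇒ sig = (2;())
  • {2,3}:  v_{2} + v_{3} = 0  ⇒ sig = (2;())
  • {5,6}:  v_{5} + v_{6} = 0  ⇒ sig = (2;())
  • {7,8}:  v_{7} + v_{8} = 0  ⇒ sig = (2;())
  • {1,3}:  v_{1} + v_{3} = v_{6}  ⇒ sig = (2;(1))
  • {1,5}:  v_{1} + v_{5} = v_{2}  ⇒ sig = (2;(1))
  • {2,4}:  v_{2} + v_{4} = v_{5}  ⇒ sig = (2;(1))
  • {2,6}:  v_{2} + v_{6} = v_{1}  ⇒ sig = (2;(1))
  • {3,5}:  v_{3} + v_{5} = v_{4}  ⇒ sig = (2;(1))
  • {4,6}:  v_{4} + v_{6} = v_{3}  ⇒ sig = (2;(1))
  • {1,9}:  v_{1} + v_{9} = v_{5} + v_{8}  ⇒ sig = (2;(1,1))
  • {3,10}:  v_{3} + v_{10} = v_{5} + v_{7}  ⇒ sig = (2;(1,1))
  • {6,9}:  v_{6} + v_{9} = v_{4} + v_{8}  ⇒ sig = (2;(1,1))
  • {6,10}:  v_{6} + v_{10} = v_{2} + v_{7}  ⇒ sig = (2;(1,1))
  • {7,9}:  v_{7} + v_{9} = v_{4} + v_{5}  ⇒ sig = (2;(1,1))
  • {8,10}:  v_{8} + v_{10} = v_{2} + v_{5}  ⇒ sig = (2;(1,1))
  • {1,10}:  v_{1} + v_{10} = 2·v_{2} + v_{7}  ⇒ sig = (2;(1,2))
  • {2,9}:  v_{2} + v_{9} = 2·v_{5} + v_{8}  ⇒ sig = (2;(1,2))
  • {3,9}:  v_{3} + v_{9} = 2·v_{4} + v_{8}  ⇒ sig = (2;(1,2))
  • {4,10}:  v_{4} + v_{10} = 2·v_{5} + v_{7}  ⇒ sig = (2;(1,2))
  • {9,10}:  v_{9} + v_{10} = 3·v_{5}  ⇒ sig = (2;(3))
  • {2,5,7}:  v_{2} + v_{5} + v_{7} = v_{10}  ⇒ sig = (3;(1))
  • {4,5,8}:  v_{4} + v_{5} + v_{8} = v_{9}  ⇒ sig = (3;(1))

Sorted signature multiset PRS(X):
    |P|=2: 21 collections, coeffs (), (), (), (), (1), (1), (1), (1), (1), (1), (1,1), (1,1), (1,1), (1,1), (1,1), (1,1), (1,2), (1,2), (1,2), (1,2), (3)
    |P|=3: 2 collections, coeffs (1), (1)


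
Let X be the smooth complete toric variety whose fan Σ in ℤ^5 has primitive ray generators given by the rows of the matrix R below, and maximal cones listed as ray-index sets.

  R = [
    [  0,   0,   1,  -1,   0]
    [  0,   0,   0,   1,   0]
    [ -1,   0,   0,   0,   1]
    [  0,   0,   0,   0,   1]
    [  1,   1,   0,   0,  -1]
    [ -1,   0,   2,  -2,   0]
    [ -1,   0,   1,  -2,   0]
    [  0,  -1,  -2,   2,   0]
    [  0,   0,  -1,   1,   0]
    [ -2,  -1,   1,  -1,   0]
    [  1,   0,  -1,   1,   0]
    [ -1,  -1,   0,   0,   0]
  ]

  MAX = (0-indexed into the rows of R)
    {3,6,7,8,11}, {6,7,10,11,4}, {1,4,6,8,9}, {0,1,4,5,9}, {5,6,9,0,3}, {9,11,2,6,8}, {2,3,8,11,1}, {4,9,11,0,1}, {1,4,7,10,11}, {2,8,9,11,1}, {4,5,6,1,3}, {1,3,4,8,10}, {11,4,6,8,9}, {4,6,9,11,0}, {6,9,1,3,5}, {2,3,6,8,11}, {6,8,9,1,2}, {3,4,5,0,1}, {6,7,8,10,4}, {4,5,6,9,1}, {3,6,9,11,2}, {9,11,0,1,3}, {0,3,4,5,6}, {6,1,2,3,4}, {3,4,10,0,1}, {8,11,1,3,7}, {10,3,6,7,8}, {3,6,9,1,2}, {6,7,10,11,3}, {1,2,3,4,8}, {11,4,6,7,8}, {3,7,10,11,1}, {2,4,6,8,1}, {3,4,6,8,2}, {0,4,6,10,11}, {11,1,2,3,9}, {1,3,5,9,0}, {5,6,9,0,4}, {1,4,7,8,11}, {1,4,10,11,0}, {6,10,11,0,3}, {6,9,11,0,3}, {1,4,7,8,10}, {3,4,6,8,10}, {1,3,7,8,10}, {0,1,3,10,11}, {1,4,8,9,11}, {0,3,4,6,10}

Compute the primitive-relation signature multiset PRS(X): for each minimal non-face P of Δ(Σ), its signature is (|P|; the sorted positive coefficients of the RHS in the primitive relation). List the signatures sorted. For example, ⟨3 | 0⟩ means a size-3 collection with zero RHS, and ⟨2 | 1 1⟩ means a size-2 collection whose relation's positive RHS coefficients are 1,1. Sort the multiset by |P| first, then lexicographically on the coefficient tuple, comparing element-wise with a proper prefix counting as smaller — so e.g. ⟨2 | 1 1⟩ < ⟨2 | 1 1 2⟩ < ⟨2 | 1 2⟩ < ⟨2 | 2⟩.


|primitive collections| = 24. Relations:

  {0,8}:  v_{0} + v_{8} = 0  ⟹  sig = ⟨2 | 0⟩
  {5,7}:  v_{5} + v_{7} = v_{11}  ⟹  sig = ⟨2 | 1⟩
  {5,10}:  v_{5} + v_{10} = v_{0}  ⟹  sig = ⟨2 | 1⟩
  {9,10}:  v_{9} + v_{10} = v_{11}  ⟹  sig = ⟨2 | 1⟩
  {0,7}:  v_{0} + v_{7} = v_{10} + v_{11}  ⟹  sig = ⟨2 | 1 1⟩
  {2,10}:  v_{2} + v_{10} = v_{3} + v_{8}  ⟹  sig = ⟨2 | 1 1⟩
  {5,8}:  v_{5} + v_{8} = v_{1} + v_{6}  ⟹  sig = ⟨2 | 1 1⟩
  {5,11}:  v_{5} + v_{11} = v_{0} + v_{9}  ⟹  sig = ⟨2 | 1 1⟩
  {0,2}:  v_{0} + v_{2} = v_{1} + v_{3} + v_{6}  ⟹  sig = ⟨2 | 1 1 1⟩
  {2,7}:  v_{2} + v_{7} = v_{3} + 2·v_{8} + v_{11}  ⟹  sig = ⟨2 | 1 1 2⟩
  {7,9}:  v_{7} + v_{9} = v_{8} + 2·v_{11}  ⟹  sig = ⟨2 | 1 2⟩
  {2,5}:  v_{2} + v_{5} = 2·v_{1} + v_{3} + 2·v_{6}  ⟹  sig = ⟨2 | 1 2 2⟩
  {1,6,10}:  v_{1} + v_{6} + v_{10} = 0  ⟹  sig = ⟨3 | 0⟩
  {3,4,11}:  v_{3} + v_{4} + v_{11} = 0  ⟹  sig = ⟨3 | 0⟩
  {0,1,6}:  v_{0} + v_{1} + v_{6} = v_{5}  ⟹  sig = ⟨3 | 1⟩
  {1,6,11}:  v_{1} + v_{6} + v_{11} = v_{9}  ⟹  sig = ⟨3 | 1⟩
  {8,10,11}:  v_{8} + v_{10} + v_{11} = v_{7}  ⟹  sig = ⟨3 | 1⟩
  {1,6,7}:  v_{1} + v_{6} + v_{7} = v_{8} + v_{11}  ⟹  sig = ⟨3 | 1 1⟩
  {3,4,7}:  v_{3} + v_{4} + v_{7} = v_{8} + v_{10}  ⟹  sig = ⟨3 | 1 1⟩
  {3,4,9}:  v_{3} + v_{4} + v_{9} = v_{1} + v_{6}  ⟹  sig = ⟨3 | 1 1⟩
  {3,8,9}:  v_{3} + v_{8} + v_{9} = v_{2} + v_{11}  ⟹  sig = ⟨3 | 1 1⟩
  {2,4,11}:  v_{2} + v_{4} + v_{11} = v_{1} + v_{6} + v_{8}  ⟹  sig = ⟨3 | 1 1 1⟩
  {2,4,9}:  v_{2} + v_{4} + v_{9} = 2·v_{1} + 2·v_{6} + v_{8}  ⟹  sig = ⟨3 | 1 2 2⟩
  {1,3,6,8}:  v_{1} + v_{3} + v_{6} + v_{8} = v_{2}  ⟹  sig = ⟨4 | 1⟩

Hence PRS(X_Σ) =
    ⟨2 | 0⟩
    ⟨2 | 1⟩
    ⟨2 | 1⟩
    ⟨2 | 1⟩
    ⟨2 | 1 1⟩
    ⟨2 | 1 1⟩
    ⟨2 | 1 1⟩
    ⟨2 | 1 1⟩
    ⟨2 | 1 1 1⟩
    ⟨2 | 1 1 2⟩
    ⟨2 | 1 2⟩
    ⟨2 | 1 2 2⟩
    ⟨3 | 0⟩
    ⟨3 | 0⟩
    ⟨3 | 1⟩
    ⟨3 | 1⟩
    ⟨3 | 1⟩
    ⟨3 | 1 1⟩
    ⟨3 | 1 1⟩
    ⟨3 | 1 1⟩
    ⟨3 | 1 1⟩
    ⟨3 | 1 1 1⟩
    ⟨3 | 1 2 2⟩
    ⟨4 | 1⟩


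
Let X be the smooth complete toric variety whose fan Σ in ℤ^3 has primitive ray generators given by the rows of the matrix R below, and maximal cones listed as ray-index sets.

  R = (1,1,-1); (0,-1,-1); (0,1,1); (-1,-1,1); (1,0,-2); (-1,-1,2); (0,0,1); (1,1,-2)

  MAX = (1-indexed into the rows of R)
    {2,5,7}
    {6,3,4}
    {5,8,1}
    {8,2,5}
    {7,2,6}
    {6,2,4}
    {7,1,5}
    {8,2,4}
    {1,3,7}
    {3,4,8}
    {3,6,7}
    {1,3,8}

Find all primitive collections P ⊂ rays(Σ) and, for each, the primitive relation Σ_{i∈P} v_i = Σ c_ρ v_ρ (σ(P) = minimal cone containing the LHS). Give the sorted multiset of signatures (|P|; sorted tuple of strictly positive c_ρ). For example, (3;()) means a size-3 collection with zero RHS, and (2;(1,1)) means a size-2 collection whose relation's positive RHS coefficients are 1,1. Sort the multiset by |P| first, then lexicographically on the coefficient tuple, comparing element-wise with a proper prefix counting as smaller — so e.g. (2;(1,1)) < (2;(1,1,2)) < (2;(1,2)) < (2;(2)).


Σ has 10 primitive collections:

  P={1,4}:  v_{1} + v_{4} = 0 — sig = (2;())
  P={2,3}:  v_{2} + v_{3} = 0 — sig = (2;())
  P={6,8}:  v_{6} + v_{8} = 0 — sig = (2;())
  P={1,2}:  v_{1} + v_{2} = v_{5} — sig = (2;(1))
  P={1,6}:  v_{1} + v_{6} = v_{7} — sig = (2;(1))
  P={3,5}:  v_{3} + v_{5} = v_{1} — sig = (2;(1))
  P={4,5}:  v_{4} + v_{5} = v_{2} — sig = (2;(1))
  P={4,7}:  v_{4} + v_{7} = v_{6} — sig = (2;(1))
  P={7,8}:  v_{7} + v_{8} = v_{1} — sig = (2;(1))
  P={5,6}:  v_{5} + v_{6} = v_{2} + v_{7} — sig = (2;(1,1))

Signatures (|P|; sorted positive RHS coefficients), sorted:
    |P|=2: 10 collections, coeffs (), (), (), (1), (1), (1), (1), (1), (1), (1,1)


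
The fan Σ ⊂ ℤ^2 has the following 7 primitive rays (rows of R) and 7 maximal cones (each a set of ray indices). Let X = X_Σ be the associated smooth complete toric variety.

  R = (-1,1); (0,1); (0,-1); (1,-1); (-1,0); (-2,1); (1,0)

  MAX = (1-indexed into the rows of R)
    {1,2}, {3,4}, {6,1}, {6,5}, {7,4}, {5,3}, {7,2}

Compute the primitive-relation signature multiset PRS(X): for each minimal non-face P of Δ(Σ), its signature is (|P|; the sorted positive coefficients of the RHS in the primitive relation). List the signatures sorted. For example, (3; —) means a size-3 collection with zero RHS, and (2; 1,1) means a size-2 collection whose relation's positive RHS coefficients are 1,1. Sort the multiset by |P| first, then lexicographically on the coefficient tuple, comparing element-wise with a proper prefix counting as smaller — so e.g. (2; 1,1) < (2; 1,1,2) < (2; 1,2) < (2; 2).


Primitive collections (14):

  {1,4}:  v_{1} + v_{4} = 0  ⇒ sig = (2; —)
  {2,3}:  v_{2} + v_{3} = 0  ⇒ sig = (2; —)
  {5,7}:  v_{5} + v_{7} = 0  ⇒ sig = (2; —)
  {1,3}:  v_{1} + v_{3} = v_{5}  ⇒ sig = (2; 1)
  {1,5}:  v_{1} + v_{5} = v_{6}  ⇒ sig = (2; 1)
  {1,7}:  v_{1} + v_{7} = v_{2}  ⇒ sig = (2; 1)
  {2,4}:  v_{2} + v_{4} = v_{7}  ⇒ sig = (2; 1)
  {2,5}:  v_{2} + v_{5} = v_{1}  ⇒ sig = (2; 1)
  {3,7}:  v_{3} + v_{7} = v_{4}  ⇒ sig = (2; 1)
  {4,5}:  v_{4} + v_{5} = v_{3}  ⇒ sig = (2; 1)
  {4,6}:  v_{4} + v_{6} = v_{5}  ⇒ sig = (2; 1)
  {6,7}:  v_{6} + v_{7} = v_{1}  ⇒ sig = (2; 1)
  {2,6}:  v_{2} + v_{6} = 2·v_{1}  ⇒ sig = (2; 2)
  {3,6}:  v_{3} + v_{6} = 2·v_{5}  ⇒ sig = (2; 2)

Hence PRS(X_Σ) =
{ (2; —) ×3,  (2; 1) ×9,  (2; 2) ×2 }


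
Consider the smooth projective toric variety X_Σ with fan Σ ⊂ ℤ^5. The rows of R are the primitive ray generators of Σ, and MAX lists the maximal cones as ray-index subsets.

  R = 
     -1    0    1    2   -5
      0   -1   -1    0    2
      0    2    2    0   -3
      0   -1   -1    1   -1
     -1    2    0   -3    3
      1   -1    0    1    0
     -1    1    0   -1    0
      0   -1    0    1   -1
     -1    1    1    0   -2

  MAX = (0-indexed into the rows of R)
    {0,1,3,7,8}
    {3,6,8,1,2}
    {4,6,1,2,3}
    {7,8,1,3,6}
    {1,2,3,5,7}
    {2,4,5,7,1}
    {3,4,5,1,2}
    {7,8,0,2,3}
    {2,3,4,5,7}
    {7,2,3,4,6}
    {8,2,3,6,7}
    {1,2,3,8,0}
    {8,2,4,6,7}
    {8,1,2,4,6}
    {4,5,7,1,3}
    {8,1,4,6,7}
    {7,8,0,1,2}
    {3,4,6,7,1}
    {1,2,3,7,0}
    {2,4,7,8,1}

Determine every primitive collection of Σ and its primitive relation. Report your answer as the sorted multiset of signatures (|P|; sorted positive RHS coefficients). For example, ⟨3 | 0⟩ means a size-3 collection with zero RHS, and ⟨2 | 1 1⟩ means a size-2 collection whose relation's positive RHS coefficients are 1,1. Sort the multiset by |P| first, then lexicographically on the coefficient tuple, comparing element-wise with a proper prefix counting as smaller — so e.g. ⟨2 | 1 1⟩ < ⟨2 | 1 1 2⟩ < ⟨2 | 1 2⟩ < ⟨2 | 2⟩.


Δ(Σ) — 9 vertices, 9 min non-faces:

  P = {5,6}:  v_{5} + v_{6} = 0  →  sig = ⟨2 | 0⟩
  P = {0,4}:  v_{0} + v_{4} = v_{6} + v_{8}  →  sig = ⟨2 | 1 1⟩
  P = {5,8}:  v_{5} + v_{8} = v_{1} + v_{2} + v_{7}  →  sig = ⟨2 | 1 1 1⟩
  P = {0,6}:  v_{0} + v_{6} = v_{3} + 2·v_{8}  →  sig = ⟨2 | 1 2⟩
  P = {0,5}:  v_{0} + v_{5} = 2·v_{1} + 2·v_{2} + v_{3} + 2·v_{7}  →  sig = ⟨2 | 1 2 2 2⟩
  P = {3,4,8}:  v_{3} + v_{4} + v_{8} = 2·v_{6}  →  sig = ⟨3 | 2⟩
  P = {1,2,6,7}:  v_{1} + v_{2} + v_{6} + v_{7} = v_{8}  →  sig = ⟨4 | 1⟩
  P = {1,2,3,4,7}:  v_{1} + v_{2} + v_{3} + v_{4} + v_{7} = v_{6}  →  sig = ⟨5 | 1⟩
  P = {1,2,3,7,8}:  v_{1} + v_{2} + v_{3} + v_{7} + v_{8} = v_{0}  →  sig = ⟨5 | 1⟩

Sorted signature multiset PRS(X):
    ⟨2 | 0⟩
    ⟨2 | 1 1⟩
    ⟨2 | 1 1 1⟩
    ⟨2 | 1 2⟩
    ⟨2 | 1 2 2 2⟩
    ⟨3 | 2⟩
    ⟨4 | 1⟩
    ⟨5 | 1⟩
    ⟨5 | 1⟩


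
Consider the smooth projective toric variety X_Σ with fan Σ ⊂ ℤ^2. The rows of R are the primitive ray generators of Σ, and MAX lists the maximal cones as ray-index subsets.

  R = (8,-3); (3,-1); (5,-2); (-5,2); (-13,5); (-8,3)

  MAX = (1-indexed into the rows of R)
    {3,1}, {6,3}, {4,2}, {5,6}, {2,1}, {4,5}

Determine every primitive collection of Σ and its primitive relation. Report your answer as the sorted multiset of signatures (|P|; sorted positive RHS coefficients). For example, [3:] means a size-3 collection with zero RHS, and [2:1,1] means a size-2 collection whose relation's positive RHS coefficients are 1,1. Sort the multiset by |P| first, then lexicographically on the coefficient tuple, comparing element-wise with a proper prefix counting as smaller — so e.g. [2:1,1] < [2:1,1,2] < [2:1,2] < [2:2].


The 9 primitive collections of Σ (r=6, n=2):

  {1,6}:  v_{1} + v_{6} = 0 ; sig = [2:]
  {3,4}:  v_{3} + v_{4} = 0 ; sig = [2:]
  {1,4}:  v_{1} + v_{4} = v_{2} ; sig = [2:1]
  {1,5}:  v_{1} + v_{5} = v_{4} ; sig = [2:1]
  {2,3}:  v_{2} + v_{3} = v_{1} ; sig = [2:1]
  {2,6}:  v_{2} + v_{6} = v_{4} ; sig = [2:1]
  {3,5}:  v_{3} + v_{5} = v_{6} ; sig = [2:1]
  {4,6}:  v_{4} + v_{6} = v_{5} ; sig = [2:1]
  {2,5}:  v_{2} + v_{5} = 2·v_{4} ; sig = [2:2]

Hence PRS(X_Σ) =
[[2:], [2:], [2:1], [2:1], [2:1], [2:1], [2:1], [2:1], [2:2]]


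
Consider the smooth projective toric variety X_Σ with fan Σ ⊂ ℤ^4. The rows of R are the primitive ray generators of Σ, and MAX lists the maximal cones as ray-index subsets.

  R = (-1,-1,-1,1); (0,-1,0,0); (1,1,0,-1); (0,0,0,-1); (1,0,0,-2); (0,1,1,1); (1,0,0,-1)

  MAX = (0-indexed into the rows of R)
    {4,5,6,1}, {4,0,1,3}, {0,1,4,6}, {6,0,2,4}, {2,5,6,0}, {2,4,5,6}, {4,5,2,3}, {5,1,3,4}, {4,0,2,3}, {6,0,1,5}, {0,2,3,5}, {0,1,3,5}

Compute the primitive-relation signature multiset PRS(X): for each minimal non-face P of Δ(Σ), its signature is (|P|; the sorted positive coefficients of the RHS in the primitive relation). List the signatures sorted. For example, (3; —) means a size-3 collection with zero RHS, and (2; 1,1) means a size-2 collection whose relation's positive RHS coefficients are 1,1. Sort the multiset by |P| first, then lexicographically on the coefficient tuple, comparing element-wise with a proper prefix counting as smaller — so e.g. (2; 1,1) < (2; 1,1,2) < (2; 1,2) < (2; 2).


Minimal non-faces — 3 found among 7 rays, 12 max cones:

  P={1,2}:  v_{1} + v_{2} = v_{6}  ⇒ sig = (2; 1)
  P={3,6}:  v_{3} + v_{6} = v_{4}  ⇒ sig = (2; 1)
  P={0,4,5}:  v_{0} + v_{4} + v_{5} = 0  ⇒ sig = (3; —)

Signatures (|P|; sorted positive RHS coefficients), sorted:
[(2; 1), (2; 1), (3; —)]


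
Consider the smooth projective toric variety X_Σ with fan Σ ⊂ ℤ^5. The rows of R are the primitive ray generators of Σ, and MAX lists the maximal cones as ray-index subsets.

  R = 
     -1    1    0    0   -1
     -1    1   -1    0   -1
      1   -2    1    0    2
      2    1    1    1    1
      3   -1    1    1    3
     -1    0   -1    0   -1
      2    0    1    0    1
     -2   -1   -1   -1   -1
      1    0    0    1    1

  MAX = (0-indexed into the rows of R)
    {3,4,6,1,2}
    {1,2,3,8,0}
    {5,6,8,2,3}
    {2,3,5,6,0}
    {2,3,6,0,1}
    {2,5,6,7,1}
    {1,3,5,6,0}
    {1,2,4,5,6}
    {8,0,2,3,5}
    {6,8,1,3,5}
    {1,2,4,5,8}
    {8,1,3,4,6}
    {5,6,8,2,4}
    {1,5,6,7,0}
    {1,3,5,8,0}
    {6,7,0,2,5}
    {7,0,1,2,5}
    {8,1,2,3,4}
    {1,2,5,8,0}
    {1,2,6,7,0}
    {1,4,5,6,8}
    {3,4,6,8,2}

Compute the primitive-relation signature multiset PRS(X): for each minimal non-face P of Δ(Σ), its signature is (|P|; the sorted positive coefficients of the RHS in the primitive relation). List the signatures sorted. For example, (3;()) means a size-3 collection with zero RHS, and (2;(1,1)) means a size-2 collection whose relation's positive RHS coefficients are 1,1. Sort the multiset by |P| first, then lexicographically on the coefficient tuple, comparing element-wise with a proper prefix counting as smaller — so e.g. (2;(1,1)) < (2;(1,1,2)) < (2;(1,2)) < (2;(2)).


9 collections generate NE(X_Σ); each relation:

  {3,7}:  v_{3} + v_{7} = 0  ⇒ sig = (2;())
  {0,4}:  v_{0} + v_{4} = v_{1} + v_{2} + v_{3}  ⇒ sig = (2;(1,1,1))
  {7,8}:  v_{7} + v_{8} = v_{1} + v_{2} + v_{5}  ⇒ sig = (2;(1,1,1))
  {4,7}:  v_{4} + v_{7} = 2·v_{1} + 2·v_{2} + v_{5} + v_{6}  ⇒ sig = (2;(1,1,2,2))
  {0,6,8}:  v_{0} + v_{6} + v_{8} = v_{3}  ⇒ sig = (3;(1))
  {3,4,5}:  v_{3} + v_{4} + v_{5} = v_{6} + 2·v_{8}  ⇒ sig = (3;(1,2))
  {1,2,3,5}:  v_{1} + v_{2} + v_{3} + v_{5} = v_{8}  ⇒ sig = (4;(1))
  {1,2,6,8}:  v_{1} + v_{2} + v_{6} + v_{8} = v_{4}  ⇒ sig = (4;(1))
  {0,1,2,5,6}:  v_{0} + v_{1} + v_{2} + v_{5} + v_{6} = 0  ⇒ sig = (5;())

so the primitive-relation signature multiset is
{ (2;()),  (2;(1,1,1)) ×2,  (2;(1,1,2,2)),  (3;(1)),  (3;(1,2)),  (4;(1)) ×2,  (5;()) }


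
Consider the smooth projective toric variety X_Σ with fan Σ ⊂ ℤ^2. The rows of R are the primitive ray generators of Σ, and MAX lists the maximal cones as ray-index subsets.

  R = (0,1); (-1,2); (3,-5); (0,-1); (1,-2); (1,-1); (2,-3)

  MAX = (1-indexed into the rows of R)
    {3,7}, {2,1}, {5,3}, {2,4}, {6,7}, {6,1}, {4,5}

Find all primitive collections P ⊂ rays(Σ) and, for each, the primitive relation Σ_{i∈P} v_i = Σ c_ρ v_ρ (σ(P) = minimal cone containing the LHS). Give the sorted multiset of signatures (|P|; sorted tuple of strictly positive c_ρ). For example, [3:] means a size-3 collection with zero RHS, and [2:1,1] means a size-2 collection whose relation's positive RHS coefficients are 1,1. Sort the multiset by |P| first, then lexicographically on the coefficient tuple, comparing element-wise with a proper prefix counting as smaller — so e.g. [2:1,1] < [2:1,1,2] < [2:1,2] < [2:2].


14 collections generate NE(X_Σ); each relation:

  P = {1,4}:  v_{1} + v_{4} = 0  →  sig = [2:]
  P = {2,5}:  v_{2} + v_{5} = 0  →  sig = [2:]
  P = {1,5}:  v_{1} + v_{5} = v_{6}  →  sig = [2:1]
  P = {2,3}:  v_{2} + v_{3} = v_{7}  →  sig = [2:1]
  P = {2,6}:  v_{2} + v_{6} = v_{1}  →  sig = [2:1]
  P = {2,7}:  v_{2} + v_{7} = v_{6}  →  sig = [2:1]
  P = {4,6}:  v_{4} + v_{6} = v_{5}  →  sig = [2:1]
  P = {5,6}:  v_{5} + v_{6} = v_{7}  →  sig = [2:1]
  P = {5,7}:  v_{5} + v_{7} = v_{3}  →  sig = [2:1]
  P = {1,3}:  v_{1} + v_{3} = v_{6} + v_{7}  →  sig = [2:1,1]
  P = {1,7}:  v_{1} + v_{7} = 2·v_{6}  →  sig = [2:2]
  P = {3,6}:  v_{3} + v_{6} = 2·v_{7}  →  sig = [2:2]
  P = {4,7}:  v_{4} + v_{7} = 2·v_{5}  →  sig = [2:2]
  P = {3,4}:  v_{3} + v_{4} = 3·v_{5}  →  sig = [2:3]

Sorted signature multiset PRS(X):
{ [2:] ×2,  [2:1] ×7,  [2:1,1],  [2:2] ×3,  [2:3] }


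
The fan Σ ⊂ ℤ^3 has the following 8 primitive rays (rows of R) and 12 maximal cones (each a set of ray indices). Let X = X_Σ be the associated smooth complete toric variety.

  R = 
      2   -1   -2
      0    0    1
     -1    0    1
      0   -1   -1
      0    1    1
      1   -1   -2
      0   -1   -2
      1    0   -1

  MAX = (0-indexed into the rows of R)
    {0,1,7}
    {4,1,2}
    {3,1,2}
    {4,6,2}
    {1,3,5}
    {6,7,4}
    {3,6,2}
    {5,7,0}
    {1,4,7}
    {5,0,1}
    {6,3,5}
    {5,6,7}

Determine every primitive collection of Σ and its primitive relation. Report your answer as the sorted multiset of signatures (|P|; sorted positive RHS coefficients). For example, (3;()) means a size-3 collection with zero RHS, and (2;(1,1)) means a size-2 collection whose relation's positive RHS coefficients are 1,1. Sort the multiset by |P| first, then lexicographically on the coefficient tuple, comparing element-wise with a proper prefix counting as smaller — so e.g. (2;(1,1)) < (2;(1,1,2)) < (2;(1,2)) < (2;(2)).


11 minimal non-faces of Δ(Σ) (on 8 rays):

  P = {2,7}:  v_{2} + v_{7} = 0 ; sig = (2;())
  P = {3,4}:  v_{3} + v_{4} = 0 ; sig = (2;())
  P = {1,6}:  v_{1} + v_{6} = v_{3} ; sig = (2;(1))
  P = {2,5}:  v_{2} + v_{5} = v_{3} ; sig = (2;(1))
  P = {3,7}:  v_{3} + v_{7} = v_{5} ; sig = (2;(1))
  P = {4,5}:  v_{4} + v_{5} = v_{7} ; sig = (2;(1))
  P = {0,2}:  v_{0} + v_{2} = v_{1} + v_{5} ; sig = (2;(1,1))
  P = {0,3}:  v_{0} + v_{3} = v_{1} + 2·v_{5} ; sig = (2;(1,2))
  P = {0,4}:  v_{0} + v_{4} = v_{1} + 2·v_{7} ; sig = (2;(1,2))
  P = {0,6}:  v_{0} + v_{6} = 2·v_{5} ; sig = (2;(2))
  P = {1,5,7}:  v_{1} + v_{5} + v_{7} = v_{0} ; sig = (3;(1))

Hence PRS(X_Σ) =
    |P|=2: 10 collections, coeffs (), (), (1), (1), (1), (1), (1,1), (1,2), (1,2), (2)
    |P|=3: 1 collection, coeffs (1)


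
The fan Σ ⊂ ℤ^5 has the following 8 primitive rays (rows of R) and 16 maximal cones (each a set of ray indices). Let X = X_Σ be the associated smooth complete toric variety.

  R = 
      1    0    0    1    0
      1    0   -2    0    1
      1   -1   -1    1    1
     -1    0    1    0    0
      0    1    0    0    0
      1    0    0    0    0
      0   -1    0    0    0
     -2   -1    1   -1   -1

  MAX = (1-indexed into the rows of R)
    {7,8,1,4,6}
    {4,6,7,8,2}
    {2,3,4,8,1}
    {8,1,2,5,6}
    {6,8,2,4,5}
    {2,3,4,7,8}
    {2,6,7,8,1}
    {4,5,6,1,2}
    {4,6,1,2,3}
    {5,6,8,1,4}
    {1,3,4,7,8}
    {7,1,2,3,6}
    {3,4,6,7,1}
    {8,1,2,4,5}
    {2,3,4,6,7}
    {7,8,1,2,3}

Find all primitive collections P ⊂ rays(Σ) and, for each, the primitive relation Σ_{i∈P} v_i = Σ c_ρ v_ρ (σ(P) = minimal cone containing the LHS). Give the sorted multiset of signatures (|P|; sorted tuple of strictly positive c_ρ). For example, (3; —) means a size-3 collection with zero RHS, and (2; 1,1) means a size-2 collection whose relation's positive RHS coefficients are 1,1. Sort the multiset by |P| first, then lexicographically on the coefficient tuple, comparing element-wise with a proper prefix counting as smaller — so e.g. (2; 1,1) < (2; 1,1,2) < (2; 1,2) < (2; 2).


The 5 primitive collections of Σ (r=8, n=5):

  P = {5,7}:  v_{5} + v_{7} = 0 — sig = (2; —)
  P = {3,5}:  v_{3} + v_{5} = v_{1} + v_{2} + v_{4} — sig = (2; 1,1,1)
  P = {3,6,8}:  v_{3} + v_{6} + v_{8} = 2·v_{7} — sig = (3; 2)
  P = {1,2,4,7}:  v_{1} + v_{2} + v_{4} + v_{7} = v_{3} — sig = (4; 1)
  P = {1,2,4,6,8}:  v_{1} + v_{2} + v_{4} + v_{6} + v_{8} = v_{7} — sig = (5; 1)

so the primitive-relation signature multiset is
{ (2; —),  (2; 1,1,1),  (3; 2),  (4; 1),  (5; 1) }


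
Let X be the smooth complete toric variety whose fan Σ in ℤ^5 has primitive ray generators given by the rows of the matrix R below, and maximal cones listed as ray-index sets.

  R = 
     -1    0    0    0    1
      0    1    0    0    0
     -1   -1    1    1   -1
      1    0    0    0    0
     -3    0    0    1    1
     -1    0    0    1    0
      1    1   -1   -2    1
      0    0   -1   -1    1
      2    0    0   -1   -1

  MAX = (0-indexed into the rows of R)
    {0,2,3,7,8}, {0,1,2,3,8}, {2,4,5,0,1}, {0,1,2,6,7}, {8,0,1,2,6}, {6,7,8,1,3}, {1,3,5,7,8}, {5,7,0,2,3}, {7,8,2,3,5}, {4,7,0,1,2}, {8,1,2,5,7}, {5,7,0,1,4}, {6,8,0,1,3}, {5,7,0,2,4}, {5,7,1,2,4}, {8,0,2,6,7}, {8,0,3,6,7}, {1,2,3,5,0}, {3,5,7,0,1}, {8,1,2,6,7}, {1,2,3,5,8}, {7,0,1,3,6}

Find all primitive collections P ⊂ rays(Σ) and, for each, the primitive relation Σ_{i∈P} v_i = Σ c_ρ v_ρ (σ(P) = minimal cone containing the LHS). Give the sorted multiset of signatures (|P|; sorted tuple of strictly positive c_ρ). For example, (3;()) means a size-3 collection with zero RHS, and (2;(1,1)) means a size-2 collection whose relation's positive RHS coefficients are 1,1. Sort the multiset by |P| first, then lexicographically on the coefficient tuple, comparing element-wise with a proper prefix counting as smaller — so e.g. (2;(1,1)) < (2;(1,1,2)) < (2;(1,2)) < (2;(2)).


Primitive collections (9):

  {3,4}:  v_{3} + v_{4} = v_{0} + v_{5}  ⟹  sig = (2;(1,1))
  {5,6}:  v_{5} + v_{6} = v_{1} + v_{7}  ⟹  sig = (2;(1,1))
  {4,8}:  v_{4} + v_{8} = v_{1} + v_{2} + v_{7}  ⟹  sig = (2;(1,1,1))
  {4,6}:  v_{4} + v_{6} = v_{0} + 2·v_{1} + v_{2} + 2·v_{7}  ⟹  sig = (2;(1,1,2,2))
  {0,5,8}:  v_{0} + v_{5} + v_{8} = 0  ⟹  sig = (3;())
  {2,3,6}:  v_{2} + v_{3} + v_{6} = v_{0} + v_{8}  ⟹  sig = (3;(1,1))
  {1,2,3,7}:  v_{1} + v_{2} + v_{3} + v_{7} = 0  ⟹  sig = (4;())
  {0,1,7,8}:  v_{0} + v_{1} + v_{7} + v_{8} = v_{6}  ⟹  sig = (4;(1))
  {0,1,2,5,7}:  v_{0} + v_{1} + v_{2} + v_{5} + v_{7} = v_{4}  ⟹  sig = (5;(1))

Sorted signature multiset PRS(X):
    (2;(1,1))
    (2;(1,1))
    (2;(1,1,1))
    (2;(1,1,2,2))
    (3;())
    (3;(1,1))
    (4;())
    (4;(1))
    (5;(1))


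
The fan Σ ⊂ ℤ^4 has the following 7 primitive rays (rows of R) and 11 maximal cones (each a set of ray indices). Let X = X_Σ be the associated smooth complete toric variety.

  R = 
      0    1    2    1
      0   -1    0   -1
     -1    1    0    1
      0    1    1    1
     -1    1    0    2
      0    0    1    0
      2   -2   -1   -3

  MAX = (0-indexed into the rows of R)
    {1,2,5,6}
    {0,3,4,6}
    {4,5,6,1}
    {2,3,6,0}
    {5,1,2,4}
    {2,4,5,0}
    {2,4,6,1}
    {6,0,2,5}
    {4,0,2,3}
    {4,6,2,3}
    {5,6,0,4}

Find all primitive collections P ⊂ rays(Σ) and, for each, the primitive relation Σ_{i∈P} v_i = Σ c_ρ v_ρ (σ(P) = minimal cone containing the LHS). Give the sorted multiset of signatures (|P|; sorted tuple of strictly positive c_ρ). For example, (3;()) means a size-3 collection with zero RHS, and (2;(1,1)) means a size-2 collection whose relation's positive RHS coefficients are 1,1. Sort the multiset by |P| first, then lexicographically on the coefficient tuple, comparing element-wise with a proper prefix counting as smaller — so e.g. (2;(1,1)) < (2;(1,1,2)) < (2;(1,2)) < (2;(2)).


Primitive collections (5):

  {1,3}:  v_{1} + v_{3} = v_{5} ; sig = (2;(1))
  {3,5}:  v_{3} + v_{5} = v_{0} ; sig = (2;(1))
  {0,1}:  v_{0} + v_{1} = 2·v_{5} ; sig = (2;(2))
  {2,4,5,6}:  v_{2} + v_{4} + v_{5} + v_{6} = 0 ; sig = (4;())
  {0,2,4,6}:  v_{0} + v_{2} + v_{4} + v_{6} = v_{3} ; sig = (4;(1))

Hence PRS(X_Σ) =
    |P|=2: 3 collections, coeffs (1), (1), (2)
    |P|=4: 2 collections, coeffs (), (1)


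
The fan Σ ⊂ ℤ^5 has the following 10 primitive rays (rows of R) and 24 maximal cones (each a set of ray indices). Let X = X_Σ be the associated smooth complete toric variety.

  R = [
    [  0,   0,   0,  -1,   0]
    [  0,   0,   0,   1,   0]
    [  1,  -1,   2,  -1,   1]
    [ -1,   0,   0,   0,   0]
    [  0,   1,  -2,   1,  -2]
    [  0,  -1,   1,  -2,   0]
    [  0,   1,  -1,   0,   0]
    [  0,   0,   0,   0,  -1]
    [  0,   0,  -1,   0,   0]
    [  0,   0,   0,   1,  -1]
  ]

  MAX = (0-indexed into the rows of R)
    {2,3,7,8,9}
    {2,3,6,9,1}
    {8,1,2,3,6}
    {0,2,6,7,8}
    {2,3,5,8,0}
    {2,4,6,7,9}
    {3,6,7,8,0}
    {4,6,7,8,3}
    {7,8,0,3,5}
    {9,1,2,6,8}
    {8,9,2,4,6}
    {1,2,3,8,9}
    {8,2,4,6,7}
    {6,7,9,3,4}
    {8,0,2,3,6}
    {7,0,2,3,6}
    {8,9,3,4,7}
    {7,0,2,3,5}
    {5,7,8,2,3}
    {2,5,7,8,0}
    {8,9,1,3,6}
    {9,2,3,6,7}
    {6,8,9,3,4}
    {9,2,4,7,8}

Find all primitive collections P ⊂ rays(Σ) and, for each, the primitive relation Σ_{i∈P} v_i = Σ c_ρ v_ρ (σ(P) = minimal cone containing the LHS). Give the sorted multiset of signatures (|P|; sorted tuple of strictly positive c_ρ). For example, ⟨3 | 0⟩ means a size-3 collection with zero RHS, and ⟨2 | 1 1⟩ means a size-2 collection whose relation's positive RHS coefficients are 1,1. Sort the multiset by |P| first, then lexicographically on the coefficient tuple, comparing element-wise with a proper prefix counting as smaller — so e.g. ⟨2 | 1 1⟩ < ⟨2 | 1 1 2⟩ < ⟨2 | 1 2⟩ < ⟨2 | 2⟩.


The 14 primitive collections of Σ (r=10, n=5):

  P = {0,1}:  v_{0} + v_{1} = 0  ⟹  sig = ⟨2 | 0⟩
  P = {0,9}:  v_{0} + v_{9} = v_{7}  ⟹  sig = ⟨2 | 1⟩
  P = {1,7}:  v_{1} + v_{7} = v_{9}  ⟹  sig = ⟨2 | 1⟩
  P = {1,5}:  v_{1} + v_{5} = v_{2} + v_{3} + v_{7} + v_{8}  ⟹  sig = ⟨2 | 1 1 1 1⟩
  P = {5,9}:  v_{5} + v_{9} = v_{2} + v_{3} + 2·v_{7} + v_{8}  ⟹  sig = ⟨2 | 1 1 1 2⟩
  P = {0,4}:  v_{0} + v_{4} = v_{6} + 2·v_{7} + v_{8}  ⟹  sig = ⟨2 | 1 1 2⟩
  P = {1,4}:  v_{1} + v_{4} = v_{6} + v_{8} + 2·v_{9}  ⟹  sig = ⟨2 | 1 1 2⟩
  P = {4,5}:  v_{4} + v_{5} = v_{0} + 2·v_{7} + v_{8}  ⟹  sig = ⟨2 | 1 1 2⟩
  P = {5,6}:  v_{5} + v_{6} = 2·v_{0}  ⟹  sig = ⟨2 | 2⟩
  P = {2,3,4}:  v_{2} + v_{3} + v_{4} = v_{7}  ⟹  sig = ⟨3 | 1⟩
  P = {6,7,8,9}:  v_{6} + v_{7} + v_{8} + v_{9} = v_{4}  ⟹  sig = ⟨4 | 1⟩
  P = {2,3,6,8,9}:  v_{2} + v_{3} + v_{6} + v_{8} + v_{9} = 0  ⟹  sig = ⟨5 | 0⟩
  P = {0,2,3,7,8}:  v_{0} + v_{2} + v_{3} + v_{7} + v_{8} = v_{5}  ⟹  sig = ⟨5 | 1⟩
  P = {2,3,6,7,8}:  v_{2} + v_{3} + v_{6} + v_{7} + v_{8} = v_{0}  ⟹  sig = ⟨5 | 1⟩

so the primitive-relation signature multiset is
    ⟨2 | 0⟩
    ⟨2 | 1⟩
    ⟨2 | 1⟩
    ⟨2 | 1 1 1 1⟩
    ⟨2 | 1 1 1 2⟩
    ⟨2 | 1 1 2⟩
    ⟨2 | 1 1 2⟩
    ⟨2 | 1 1 2⟩
    ⟨2 | 2⟩
    ⟨3 | 1⟩
    ⟨4 | 1⟩
    ⟨5 | 0⟩
    ⟨5 | 1⟩
    ⟨5 | 1⟩
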